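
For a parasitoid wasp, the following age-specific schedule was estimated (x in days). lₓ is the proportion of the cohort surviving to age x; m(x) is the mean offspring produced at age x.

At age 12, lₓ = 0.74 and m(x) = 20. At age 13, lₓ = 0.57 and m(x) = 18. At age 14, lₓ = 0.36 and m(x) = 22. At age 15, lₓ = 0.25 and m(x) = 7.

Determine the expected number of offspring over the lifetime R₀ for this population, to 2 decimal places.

R₀ = Σ lₓ m(x):
  age 12: 0.74 × 20 = 14.8000
  age 13: 0.57 × 18 = 10.2600
  age 14: 0.36 × 22 = 7.9200
  age 15: 0.25 × 7 = 1.7500
R₀ = 14.8000 + 10.2600 + 7.9200 + 1.7500 = 34.7300

34.73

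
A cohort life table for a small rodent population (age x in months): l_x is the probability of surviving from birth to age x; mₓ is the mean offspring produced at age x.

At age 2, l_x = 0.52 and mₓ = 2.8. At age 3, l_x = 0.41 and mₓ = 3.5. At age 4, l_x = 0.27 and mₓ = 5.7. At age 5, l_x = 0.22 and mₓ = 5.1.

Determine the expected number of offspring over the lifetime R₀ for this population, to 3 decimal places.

R₀ = Σ l_x mₓ:
  age 2: 0.52 × 2.8 = 1.4560
  age 3: 0.41 × 3.5 = 1.4350
  age 4: 0.27 × 5.7 = 1.5390
  age 5: 0.22 × 5.1 = 1.1220
R₀ = 1.4560 + 1.4350 + 1.5390 + 1.1220 = 5.5520

5.552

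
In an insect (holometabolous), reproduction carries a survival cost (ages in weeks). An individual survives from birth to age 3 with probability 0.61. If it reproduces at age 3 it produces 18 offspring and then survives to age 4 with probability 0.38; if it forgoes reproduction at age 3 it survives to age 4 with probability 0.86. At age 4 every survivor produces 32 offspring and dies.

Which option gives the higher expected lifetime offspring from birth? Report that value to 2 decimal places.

18.40

breed at age 3: R₀ = 0.61 × (18 + 0.38 × 32) = 0.61 × 30.1600 = 18.3976
delay to age 4: R₀ = 0.61 × (0.86 × 32) = 0.61 × 27.5200 = 16.7872
Higher: breed at age 3 (18.3976).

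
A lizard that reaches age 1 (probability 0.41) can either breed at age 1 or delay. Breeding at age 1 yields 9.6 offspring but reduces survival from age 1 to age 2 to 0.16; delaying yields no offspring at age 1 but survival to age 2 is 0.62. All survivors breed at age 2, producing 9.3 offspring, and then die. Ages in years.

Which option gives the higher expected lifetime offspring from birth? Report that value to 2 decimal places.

breed at age 1: R₀ = 0.41 × (9.6 + 0.16 × 9.3) = 0.41 × 11.0880 = 4.5461
delay to age 2: R₀ = 0.41 × (0.62 × 9.3) = 0.41 × 5.7660 = 2.3641
Higher: breed at age 1 (4.5461).

4.55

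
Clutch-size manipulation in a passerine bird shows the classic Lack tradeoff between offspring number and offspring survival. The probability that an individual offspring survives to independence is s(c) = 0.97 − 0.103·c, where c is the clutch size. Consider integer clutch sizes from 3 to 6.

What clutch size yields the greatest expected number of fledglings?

Expected fledglings = c × s(c):
  c=3: 3 × 0.661 = 1.983
  c=4: 4 × 0.558 = 2.232
  c=5: 5 × 0.455 = 2.275
  c=6: 6 × 0.352 = 2.112
Maximum at c = 5 (2.275 fledglings).

5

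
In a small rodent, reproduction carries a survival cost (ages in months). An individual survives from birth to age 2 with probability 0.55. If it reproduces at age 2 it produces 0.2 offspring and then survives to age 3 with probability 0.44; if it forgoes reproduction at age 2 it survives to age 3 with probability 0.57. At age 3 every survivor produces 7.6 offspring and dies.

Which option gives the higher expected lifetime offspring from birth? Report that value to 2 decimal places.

2.38

breed at age 2: R₀ = 0.55 × (0.2 + 0.44 × 7.6) = 0.55 × 3.5440 = 1.9492
delay to age 3: R₀ = 0.55 × (0.57 × 7.6) = 0.55 × 4.3320 = 2.3826
Higher: delay to age 3 (2.3826).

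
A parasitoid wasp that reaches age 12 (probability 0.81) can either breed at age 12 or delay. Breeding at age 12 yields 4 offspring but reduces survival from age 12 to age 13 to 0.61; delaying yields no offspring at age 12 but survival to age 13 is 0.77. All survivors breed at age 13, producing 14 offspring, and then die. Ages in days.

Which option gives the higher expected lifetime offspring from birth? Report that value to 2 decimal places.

breed at age 12: R₀ = 0.81 × (4 + 0.61 × 14) = 0.81 × 12.5400 = 10.1574
delay to age 13: R₀ = 0.81 × (0.77 × 14) = 0.81 × 10.7800 = 8.7318
Higher: breed at age 12 (10.1574).

10.16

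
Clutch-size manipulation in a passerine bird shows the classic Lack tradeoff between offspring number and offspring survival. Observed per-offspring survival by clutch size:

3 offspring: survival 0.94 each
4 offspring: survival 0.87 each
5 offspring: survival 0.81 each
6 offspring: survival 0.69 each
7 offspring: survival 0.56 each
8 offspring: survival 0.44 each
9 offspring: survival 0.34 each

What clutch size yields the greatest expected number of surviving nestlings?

Expected surviving nestlings = c × s(c):
  c=3: 3 × 0.94 = 2.820
  c=4: 4 × 0.87 = 3.480
  c=5: 5 × 0.81 = 4.050
  c=6: 6 × 0.69 = 4.140
  c=7: 7 × 0.56 = 3.920
  c=8: 8 × 0.44 = 3.520
  c=9: 9 × 0.34 = 3.060
Maximum at c = 6 (4.140 surviving nestlings).

6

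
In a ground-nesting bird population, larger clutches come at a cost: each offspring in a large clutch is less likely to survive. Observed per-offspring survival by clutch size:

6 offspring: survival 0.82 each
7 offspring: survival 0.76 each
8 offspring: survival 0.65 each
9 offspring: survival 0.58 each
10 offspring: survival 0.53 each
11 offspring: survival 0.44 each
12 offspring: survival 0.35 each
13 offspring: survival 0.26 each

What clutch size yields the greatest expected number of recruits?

7

Expected recruits = c × s(c):
  c=6: 6 × 0.82 = 4.920
  c=7: 7 × 0.76 = 5.320
  c=8: 8 × 0.65 = 5.200
  c=9: 9 × 0.58 = 5.220
  c=10: 10 × 0.53 = 5.300
  c=11: 11 × 0.44 = 4.840
  c=12: 12 × 0.35 = 4.200
  c=13: 13 × 0.26 = 3.380
Maximum at c = 7 (5.320 recruits).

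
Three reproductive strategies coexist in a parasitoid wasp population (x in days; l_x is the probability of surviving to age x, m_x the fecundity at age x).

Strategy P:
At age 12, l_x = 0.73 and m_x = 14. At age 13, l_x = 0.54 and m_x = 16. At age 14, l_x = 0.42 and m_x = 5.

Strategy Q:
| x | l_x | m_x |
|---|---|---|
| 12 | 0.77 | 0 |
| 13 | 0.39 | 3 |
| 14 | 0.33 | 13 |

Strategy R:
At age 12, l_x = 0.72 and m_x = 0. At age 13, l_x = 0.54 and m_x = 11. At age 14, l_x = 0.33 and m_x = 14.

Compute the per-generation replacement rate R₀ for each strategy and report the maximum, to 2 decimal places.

20.96

Strategy P: R₀ = 0.73×14 + 0.54×16 + 0.42×5 = 20.9600
Strategy Q: R₀ = 0.77×0 + 0.39×3 + 0.33×13 = 5.4600
Strategy R: R₀ = 0.72×0 + 0.54×11 + 0.33×14 = 10.5600
Highest R₀: strategy P with 20.9600.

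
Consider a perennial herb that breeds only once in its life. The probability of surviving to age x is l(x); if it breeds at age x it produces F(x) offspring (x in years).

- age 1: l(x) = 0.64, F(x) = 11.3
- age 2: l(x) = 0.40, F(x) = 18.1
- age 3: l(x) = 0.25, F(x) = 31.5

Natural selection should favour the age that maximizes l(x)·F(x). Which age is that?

3

Expected offspring if breeding at age x = l(x) × F(x):
  age 1: 0.64 × 11.3 = 7.232
  age 2: 0.40 × 18.1 = 7.240
  age 3: 0.25 × 31.5 = 7.875
Maximum at age 3 (7.875).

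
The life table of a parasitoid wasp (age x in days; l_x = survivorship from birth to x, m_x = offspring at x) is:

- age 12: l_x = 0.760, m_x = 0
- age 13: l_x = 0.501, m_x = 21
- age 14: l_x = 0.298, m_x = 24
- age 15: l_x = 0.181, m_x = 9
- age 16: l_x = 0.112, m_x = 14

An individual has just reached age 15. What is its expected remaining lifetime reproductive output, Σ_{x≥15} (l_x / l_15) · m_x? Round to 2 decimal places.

l_15 = 0.181. Conditional survival from age 15 to x is l_x / l_15.
  x=15: (0.181/0.181) × 9 = 9.0000
  x=16: (0.112/0.181) × 14 = 8.6630
Sum = 9.0000 + 8.6630 = 17.6630

17.66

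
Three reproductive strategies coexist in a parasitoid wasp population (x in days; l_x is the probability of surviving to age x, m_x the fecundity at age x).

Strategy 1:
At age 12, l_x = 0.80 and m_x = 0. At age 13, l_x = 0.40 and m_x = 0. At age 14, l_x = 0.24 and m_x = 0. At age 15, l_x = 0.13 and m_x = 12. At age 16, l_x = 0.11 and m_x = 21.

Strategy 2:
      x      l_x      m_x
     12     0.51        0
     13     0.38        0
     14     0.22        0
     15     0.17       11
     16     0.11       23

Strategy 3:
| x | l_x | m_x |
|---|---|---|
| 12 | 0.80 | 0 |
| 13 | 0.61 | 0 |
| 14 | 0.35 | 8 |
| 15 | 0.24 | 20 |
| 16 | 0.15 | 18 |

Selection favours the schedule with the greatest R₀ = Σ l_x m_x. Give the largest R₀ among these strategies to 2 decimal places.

10.30

Strategy 1: R₀ = 0.80×0 + 0.40×0 + 0.24×0 + 0.13×12 + 0.11×21 = 3.8700
Strategy 2: R₀ = 0.51×0 + 0.38×0 + 0.22×0 + 0.17×11 + 0.11×23 = 4.4000
Strategy 3: R₀ = 0.80×0 + 0.61×0 + 0.35×8 + 0.24×20 + 0.15×18 = 10.3000
Highest R₀: strategy 3 with 10.3000.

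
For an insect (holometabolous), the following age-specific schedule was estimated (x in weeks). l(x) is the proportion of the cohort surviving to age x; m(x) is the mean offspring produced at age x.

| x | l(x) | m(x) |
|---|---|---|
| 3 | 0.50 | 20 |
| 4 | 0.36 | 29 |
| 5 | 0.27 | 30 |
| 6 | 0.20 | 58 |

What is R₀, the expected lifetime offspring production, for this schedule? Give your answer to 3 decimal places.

R₀ = Σ l(x) m(x):
  age 3: 0.50 × 20 = 10.0000
  age 4: 0.36 × 29 = 10.4400
  age 5: 0.27 × 30 = 8.1000
  age 6: 0.20 × 58 = 11.6000
R₀ = 10.0000 + 10.4400 + 8.1000 + 11.6000 = 40.1400

40.140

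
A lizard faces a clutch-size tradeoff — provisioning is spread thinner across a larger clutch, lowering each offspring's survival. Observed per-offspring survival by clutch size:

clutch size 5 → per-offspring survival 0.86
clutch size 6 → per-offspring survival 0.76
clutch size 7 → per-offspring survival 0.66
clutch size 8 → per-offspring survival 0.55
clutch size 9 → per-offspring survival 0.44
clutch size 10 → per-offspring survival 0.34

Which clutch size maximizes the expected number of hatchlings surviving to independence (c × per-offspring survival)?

7

Expected hatchlings surviving to independence = c × s(c):
  c=5: 5 × 0.86 = 4.300
  c=6: 6 × 0.76 = 4.560
  c=7: 7 × 0.66 = 4.620
  c=8: 8 × 0.55 = 4.400
  c=9: 9 × 0.44 = 3.960
  c=10: 10 × 0.34 = 3.400
Maximum at c = 7 (4.620 hatchlings surviving to independence).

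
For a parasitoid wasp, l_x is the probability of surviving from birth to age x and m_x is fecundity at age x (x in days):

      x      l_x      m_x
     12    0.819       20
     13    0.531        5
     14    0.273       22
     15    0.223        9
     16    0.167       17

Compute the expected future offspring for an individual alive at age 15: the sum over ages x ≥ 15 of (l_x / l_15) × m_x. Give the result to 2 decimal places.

21.73

l_15 = 0.223. Conditional survival from age 15 to x is l_x / l_15.
  x=15: (0.223/0.223) × 9 = 9.0000
  x=16: (0.167/0.223) × 17 = 12.7309
Sum = 9.0000 + 12.7309 = 21.7309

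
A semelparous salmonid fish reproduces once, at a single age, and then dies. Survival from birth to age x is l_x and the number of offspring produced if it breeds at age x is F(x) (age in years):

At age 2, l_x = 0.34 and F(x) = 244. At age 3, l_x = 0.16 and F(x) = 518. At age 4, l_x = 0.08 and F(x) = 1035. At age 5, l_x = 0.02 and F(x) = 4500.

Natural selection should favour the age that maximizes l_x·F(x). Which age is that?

5

Expected offspring if breeding at age x = l_x × F(x):
  age 2: 0.34 × 244 = 82.960
  age 3: 0.16 × 518 = 82.880
  age 4: 0.08 × 1035 = 82.800
  age 5: 0.02 × 4500 = 90.000
Maximum at age 5 (90.000).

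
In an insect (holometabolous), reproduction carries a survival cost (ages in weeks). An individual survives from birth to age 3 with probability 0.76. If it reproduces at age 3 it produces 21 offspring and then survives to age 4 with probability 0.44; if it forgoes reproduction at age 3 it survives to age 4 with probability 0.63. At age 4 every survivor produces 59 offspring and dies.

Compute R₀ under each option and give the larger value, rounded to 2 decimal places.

35.69

breed at age 3: R₀ = 0.76 × (21 + 0.44 × 59) = 0.76 × 46.9600 = 35.6896
delay to age 4: R₀ = 0.76 × (0.63 × 59) = 0.76 × 37.1700 = 28.2492
Higher: breed at age 3 (35.6896).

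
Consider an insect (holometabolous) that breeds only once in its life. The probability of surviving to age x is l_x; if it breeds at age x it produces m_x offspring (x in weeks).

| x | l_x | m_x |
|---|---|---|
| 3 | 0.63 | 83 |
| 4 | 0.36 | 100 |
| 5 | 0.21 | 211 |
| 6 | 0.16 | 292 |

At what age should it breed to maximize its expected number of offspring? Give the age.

Expected offspring if breeding at age x = l_x × m_x:
  age 3: 0.63 × 83 = 52.290
  age 4: 0.36 × 100 = 36.000
  age 5: 0.21 × 211 = 44.310
  age 6: 0.16 × 292 = 46.720
Maximum at age 3 (52.290).

3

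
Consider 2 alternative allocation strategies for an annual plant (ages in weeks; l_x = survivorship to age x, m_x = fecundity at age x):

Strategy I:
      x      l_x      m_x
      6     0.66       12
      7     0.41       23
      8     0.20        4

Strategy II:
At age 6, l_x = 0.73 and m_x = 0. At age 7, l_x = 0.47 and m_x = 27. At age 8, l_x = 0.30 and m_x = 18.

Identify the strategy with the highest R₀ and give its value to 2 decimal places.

Strategy I: R₀ = 0.66×12 + 0.41×23 + 0.20×4 = 18.1500
Strategy II: R₀ = 0.73×0 + 0.47×27 + 0.30×18 = 18.0900
Highest R₀: strategy I with 18.1500.

18.15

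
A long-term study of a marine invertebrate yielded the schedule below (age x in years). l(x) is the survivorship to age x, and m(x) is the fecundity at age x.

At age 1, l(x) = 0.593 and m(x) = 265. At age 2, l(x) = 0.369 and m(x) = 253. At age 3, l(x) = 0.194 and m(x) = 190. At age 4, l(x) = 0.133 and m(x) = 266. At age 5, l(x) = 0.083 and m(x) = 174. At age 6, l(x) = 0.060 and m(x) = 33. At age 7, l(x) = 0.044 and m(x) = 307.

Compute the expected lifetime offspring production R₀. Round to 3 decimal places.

R₀ = Σ l(x) m(x):
  age 1: 0.593 × 265 = 157.1450
  age 2: 0.369 × 253 = 93.3570
  age 3: 0.194 × 190 = 36.8600
  age 4: 0.133 × 266 = 35.3780
  age 5: 0.083 × 174 = 14.4420
  age 6: 0.060 × 33 = 1.9800
  age 7: 0.044 × 307 = 13.5080
R₀ = 157.1450 + 93.3570 + 36.8600 + 35.3780 + 14.4420 + 1.9800 + 13.5080 = 352.6700

352.670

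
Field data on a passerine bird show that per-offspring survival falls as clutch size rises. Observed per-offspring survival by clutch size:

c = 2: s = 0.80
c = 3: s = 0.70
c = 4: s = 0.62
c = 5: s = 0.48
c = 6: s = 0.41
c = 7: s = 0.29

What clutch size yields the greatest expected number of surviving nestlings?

Expected surviving nestlings = c × s(c):
  c=2: 2 × 0.80 = 1.600
  c=3: 3 × 0.70 = 2.100
  c=4: 4 × 0.62 = 2.480
  c=5: 5 × 0.48 = 2.400
  c=6: 6 × 0.41 = 2.460
  c=7: 7 × 0.29 = 2.030
Maximum at c = 4 (2.480 surviving nestlings).

4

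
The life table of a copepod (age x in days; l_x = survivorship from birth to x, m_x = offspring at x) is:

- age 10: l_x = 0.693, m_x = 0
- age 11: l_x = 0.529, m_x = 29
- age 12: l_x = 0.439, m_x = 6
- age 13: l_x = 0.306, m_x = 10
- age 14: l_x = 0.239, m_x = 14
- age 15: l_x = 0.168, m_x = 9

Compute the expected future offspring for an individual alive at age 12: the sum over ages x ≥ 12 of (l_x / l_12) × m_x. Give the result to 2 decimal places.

24.04

l_12 = 0.439. Conditional survival from age 12 to x is l_x / l_12.
  x=12: (0.439/0.439) × 6 = 6.0000
  x=13: (0.306/0.439) × 10 = 6.9704
  x=14: (0.239/0.439) × 14 = 7.6219
  x=15: (0.168/0.439) × 9 = 3.4442
Sum = 6.0000 + 6.9704 + 7.6219 + 3.4442 = 24.0364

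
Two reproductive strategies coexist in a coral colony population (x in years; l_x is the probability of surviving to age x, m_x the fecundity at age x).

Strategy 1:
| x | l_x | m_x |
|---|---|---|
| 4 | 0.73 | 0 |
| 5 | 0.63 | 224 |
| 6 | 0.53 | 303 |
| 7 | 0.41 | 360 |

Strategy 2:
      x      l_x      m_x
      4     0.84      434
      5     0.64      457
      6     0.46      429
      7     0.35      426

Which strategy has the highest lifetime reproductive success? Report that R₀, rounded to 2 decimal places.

1003.48

Strategy 1: R₀ = 0.73×0 + 0.63×224 + 0.53×303 + 0.41×360 = 449.3100
Strategy 2: R₀ = 0.84×434 + 0.64×457 + 0.46×429 + 0.35×426 = 1003.4800
Highest R₀: strategy 2 with 1003.4800.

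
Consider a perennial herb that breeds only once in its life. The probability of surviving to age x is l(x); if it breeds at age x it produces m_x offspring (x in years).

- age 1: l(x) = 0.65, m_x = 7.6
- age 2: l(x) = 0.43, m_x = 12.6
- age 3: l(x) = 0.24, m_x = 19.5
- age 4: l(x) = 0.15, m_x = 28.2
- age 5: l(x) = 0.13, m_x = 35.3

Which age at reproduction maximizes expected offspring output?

2

Expected offspring if breeding at age x = l(x) × m_x:
  age 1: 0.65 × 7.6 = 4.940
  age 2: 0.43 × 12.6 = 5.418
  age 3: 0.24 × 19.5 = 4.680
  age 4: 0.15 × 28.2 = 4.230
  age 5: 0.13 × 35.3 = 4.589
Maximum at age 2 (5.418).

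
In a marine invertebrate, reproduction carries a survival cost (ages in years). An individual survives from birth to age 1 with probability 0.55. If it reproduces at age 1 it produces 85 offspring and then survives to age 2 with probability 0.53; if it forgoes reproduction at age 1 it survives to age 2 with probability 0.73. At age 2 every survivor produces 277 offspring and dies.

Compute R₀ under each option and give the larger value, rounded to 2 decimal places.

breed at age 1: R₀ = 0.55 × (85 + 0.53 × 277) = 0.55 × 231.8100 = 127.4955
delay to age 2: R₀ = 0.55 × (0.73 × 277) = 0.55 × 202.2100 = 111.2155
Higher: breed at age 1 (127.4955).

127.50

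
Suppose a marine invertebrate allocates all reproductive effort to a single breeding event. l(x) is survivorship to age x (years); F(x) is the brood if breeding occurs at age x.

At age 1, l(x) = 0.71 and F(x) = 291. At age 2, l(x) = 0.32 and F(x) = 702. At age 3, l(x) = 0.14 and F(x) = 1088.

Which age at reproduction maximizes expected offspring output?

2

Expected offspring if breeding at age x = l(x) × F(x):
  age 1: 0.71 × 291 = 206.610
  age 2: 0.32 × 702 = 224.640
  age 3: 0.14 × 1088 = 152.320
Maximum at age 2 (224.640).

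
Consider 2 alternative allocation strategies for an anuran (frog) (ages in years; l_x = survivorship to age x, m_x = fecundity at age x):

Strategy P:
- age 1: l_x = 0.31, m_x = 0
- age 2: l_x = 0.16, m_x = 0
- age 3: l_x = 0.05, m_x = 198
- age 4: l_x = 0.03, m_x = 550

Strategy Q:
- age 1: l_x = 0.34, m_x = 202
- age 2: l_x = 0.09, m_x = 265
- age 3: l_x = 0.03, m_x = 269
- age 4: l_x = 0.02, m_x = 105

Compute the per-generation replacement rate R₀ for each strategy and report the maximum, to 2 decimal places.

102.70

Strategy P: R₀ = 0.31×0 + 0.16×0 + 0.05×198 + 0.03×550 = 26.4000
Strategy Q: R₀ = 0.34×202 + 0.09×265 + 0.03×269 + 0.02×105 = 102.7000
Highest R₀: strategy Q with 102.7000.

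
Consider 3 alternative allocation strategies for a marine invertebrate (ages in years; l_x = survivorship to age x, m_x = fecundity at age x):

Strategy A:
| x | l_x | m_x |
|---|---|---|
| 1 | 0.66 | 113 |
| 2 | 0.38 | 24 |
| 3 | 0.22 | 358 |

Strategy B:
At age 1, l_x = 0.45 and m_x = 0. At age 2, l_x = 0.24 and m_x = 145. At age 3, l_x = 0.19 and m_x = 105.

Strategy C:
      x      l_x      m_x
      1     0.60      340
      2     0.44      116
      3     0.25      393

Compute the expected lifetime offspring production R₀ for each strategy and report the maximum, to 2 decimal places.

Strategy A: R₀ = 0.66×113 + 0.38×24 + 0.22×358 = 162.4600
Strategy B: R₀ = 0.45×0 + 0.24×145 + 0.19×105 = 54.7500
Strategy C: R₀ = 0.60×340 + 0.44×116 + 0.25×393 = 353.2900
Highest R₀: strategy C with 353.2900.

353.29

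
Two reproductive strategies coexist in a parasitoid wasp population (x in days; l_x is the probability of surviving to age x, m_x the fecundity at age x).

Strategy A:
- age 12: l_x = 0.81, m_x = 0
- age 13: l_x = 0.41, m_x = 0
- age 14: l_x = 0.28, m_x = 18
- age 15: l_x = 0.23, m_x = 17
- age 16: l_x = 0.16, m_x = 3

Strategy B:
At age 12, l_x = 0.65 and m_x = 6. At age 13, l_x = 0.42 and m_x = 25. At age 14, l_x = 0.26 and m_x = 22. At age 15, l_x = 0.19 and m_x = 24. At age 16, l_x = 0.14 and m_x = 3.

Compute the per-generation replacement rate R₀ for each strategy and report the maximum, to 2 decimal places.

25.10

Strategy A: R₀ = 0.81×0 + 0.41×0 + 0.28×18 + 0.23×17 + 0.16×3 = 9.4300
Strategy B: R₀ = 0.65×6 + 0.42×25 + 0.26×22 + 0.19×24 + 0.14×3 = 25.1000
Highest R₀: strategy B with 25.1000.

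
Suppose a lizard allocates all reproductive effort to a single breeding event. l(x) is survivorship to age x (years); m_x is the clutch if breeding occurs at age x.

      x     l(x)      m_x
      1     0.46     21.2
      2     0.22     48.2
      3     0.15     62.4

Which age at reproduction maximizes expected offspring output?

2

Expected offspring if breeding at age x = l(x) × m_x:
  age 1: 0.46 × 21.2 = 9.752
  age 2: 0.22 × 48.2 = 10.604
  age 3: 0.15 × 62.4 = 9.360
Maximum at age 2 (10.604).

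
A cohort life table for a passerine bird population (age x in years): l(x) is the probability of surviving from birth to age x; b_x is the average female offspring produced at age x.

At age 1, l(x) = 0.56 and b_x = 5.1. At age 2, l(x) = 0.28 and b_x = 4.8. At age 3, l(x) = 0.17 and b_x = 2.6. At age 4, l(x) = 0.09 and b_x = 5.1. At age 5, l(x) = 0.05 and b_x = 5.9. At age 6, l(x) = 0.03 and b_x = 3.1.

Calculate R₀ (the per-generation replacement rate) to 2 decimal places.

R₀ = Σ l(x) b_x:
  age 1: 0.56 × 5.1 = 2.8560
  age 2: 0.28 × 4.8 = 1.3440
  age 3: 0.17 × 2.6 = 0.4420
  age 4: 0.09 × 5.1 = 0.4590
  age 5: 0.05 × 5.9 = 0.2950
  age 6: 0.03 × 3.1 = 0.0930
R₀ = 2.8560 + 1.3440 + 0.4420 + 0.4590 + 0.2950 + 0.0930 = 5.4890

5.49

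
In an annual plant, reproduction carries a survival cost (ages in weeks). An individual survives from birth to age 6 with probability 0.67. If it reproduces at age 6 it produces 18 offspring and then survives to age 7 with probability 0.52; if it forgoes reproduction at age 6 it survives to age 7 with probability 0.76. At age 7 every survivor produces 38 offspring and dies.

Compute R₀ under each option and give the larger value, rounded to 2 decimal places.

breed at age 6: R₀ = 0.67 × (18 + 0.52 × 38) = 0.67 × 37.7600 = 25.2992
delay to age 7: R₀ = 0.67 × (0.76 × 38) = 0.67 × 28.8800 = 19.3496
Higher: breed at age 6 (25.2992).

25.30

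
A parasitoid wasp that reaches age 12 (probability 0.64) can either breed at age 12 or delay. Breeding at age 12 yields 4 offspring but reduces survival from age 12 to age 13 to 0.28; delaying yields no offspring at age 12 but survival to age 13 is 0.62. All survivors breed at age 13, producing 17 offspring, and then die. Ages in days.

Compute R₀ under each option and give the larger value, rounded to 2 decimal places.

breed at age 12: R₀ = 0.64 × (4 + 0.28 × 17) = 0.64 × 8.7600 = 5.6064
delay to age 13: R₀ = 0.64 × (0.62 × 17) = 0.64 × 10.5400 = 6.7456
Higher: delay to age 13 (6.7456).

6.75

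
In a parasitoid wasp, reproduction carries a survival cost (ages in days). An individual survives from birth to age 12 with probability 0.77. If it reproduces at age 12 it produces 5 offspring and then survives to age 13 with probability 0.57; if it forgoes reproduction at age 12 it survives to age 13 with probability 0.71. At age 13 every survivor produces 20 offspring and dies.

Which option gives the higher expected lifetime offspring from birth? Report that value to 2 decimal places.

12.63

breed at age 12: R₀ = 0.77 × (5 + 0.57 × 20) = 0.77 × 16.4000 = 12.6280
delay to age 13: R₀ = 0.77 × (0.71 × 20) = 0.77 × 14.2000 = 10.9340
Higher: breed at age 12 (12.6280).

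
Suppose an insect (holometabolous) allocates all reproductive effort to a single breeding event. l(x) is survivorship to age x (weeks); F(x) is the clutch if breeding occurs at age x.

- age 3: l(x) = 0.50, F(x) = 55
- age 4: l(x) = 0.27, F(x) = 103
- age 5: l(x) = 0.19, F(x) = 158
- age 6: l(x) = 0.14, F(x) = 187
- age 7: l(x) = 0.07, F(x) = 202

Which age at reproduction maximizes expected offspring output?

Expected offspring if breeding at age x = l(x) × F(x):
  age 3: 0.50 × 55 = 27.500
  age 4: 0.27 × 103 = 27.810
  age 5: 0.19 × 158 = 30.020
  age 6: 0.14 × 187 = 26.180
  age 7: 0.07 × 202 = 14.140
Maximum at age 5 (30.020).

5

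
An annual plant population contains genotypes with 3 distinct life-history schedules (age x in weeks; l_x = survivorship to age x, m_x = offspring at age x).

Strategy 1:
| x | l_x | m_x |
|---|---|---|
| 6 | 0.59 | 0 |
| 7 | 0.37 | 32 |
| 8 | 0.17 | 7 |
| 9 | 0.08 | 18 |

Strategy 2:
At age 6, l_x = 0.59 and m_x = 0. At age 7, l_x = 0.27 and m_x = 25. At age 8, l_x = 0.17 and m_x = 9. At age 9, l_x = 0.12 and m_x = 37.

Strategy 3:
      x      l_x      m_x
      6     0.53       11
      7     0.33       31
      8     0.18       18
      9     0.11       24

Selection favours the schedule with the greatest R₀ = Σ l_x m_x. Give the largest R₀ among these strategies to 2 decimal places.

21.94

Strategy 1: R₀ = 0.59×0 + 0.37×32 + 0.17×7 + 0.08×18 = 14.4700
Strategy 2: R₀ = 0.59×0 + 0.27×25 + 0.17×9 + 0.12×37 = 12.7200
Strategy 3: R₀ = 0.53×11 + 0.33×31 + 0.18×18 + 0.11×24 = 21.9400
Highest R₀: strategy 3 with 21.9400.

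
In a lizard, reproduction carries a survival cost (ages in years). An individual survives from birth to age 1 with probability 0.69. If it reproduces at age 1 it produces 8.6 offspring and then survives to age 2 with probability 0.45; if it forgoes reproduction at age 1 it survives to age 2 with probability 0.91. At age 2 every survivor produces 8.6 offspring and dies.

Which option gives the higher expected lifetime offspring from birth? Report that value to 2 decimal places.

breed at age 1: R₀ = 0.69 × (8.6 + 0.45 × 8.6) = 0.69 × 12.4700 = 8.6043
delay to age 2: R₀ = 0.69 × (0.91 × 8.6) = 0.69 × 7.8260 = 5.3999
Higher: breed at age 1 (8.6043).

8.60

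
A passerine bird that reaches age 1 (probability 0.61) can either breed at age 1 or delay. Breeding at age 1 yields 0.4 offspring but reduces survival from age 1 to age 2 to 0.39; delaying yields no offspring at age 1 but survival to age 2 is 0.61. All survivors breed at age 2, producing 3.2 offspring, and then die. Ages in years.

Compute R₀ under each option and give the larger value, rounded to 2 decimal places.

breed at age 1: R₀ = 0.61 × (0.4 + 0.39 × 3.2) = 0.61 × 1.6480 = 1.0053
delay to age 2: R₀ = 0.61 × (0.61 × 3.2) = 0.61 × 1.9520 = 1.1907
Higher: delay to age 2 (1.1907).

1.19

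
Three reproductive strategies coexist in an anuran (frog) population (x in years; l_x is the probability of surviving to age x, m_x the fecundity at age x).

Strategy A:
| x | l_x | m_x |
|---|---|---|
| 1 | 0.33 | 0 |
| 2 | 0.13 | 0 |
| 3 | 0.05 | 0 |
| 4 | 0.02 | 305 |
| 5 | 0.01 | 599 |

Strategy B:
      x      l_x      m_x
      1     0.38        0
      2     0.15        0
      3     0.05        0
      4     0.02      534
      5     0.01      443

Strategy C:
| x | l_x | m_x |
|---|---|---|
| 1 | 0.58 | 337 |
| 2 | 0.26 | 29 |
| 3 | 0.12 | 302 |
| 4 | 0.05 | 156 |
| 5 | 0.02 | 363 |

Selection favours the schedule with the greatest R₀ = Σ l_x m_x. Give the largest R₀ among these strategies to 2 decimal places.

Strategy A: R₀ = 0.33×0 + 0.13×0 + 0.05×0 + 0.02×305 + 0.01×599 = 12.0900
Strategy B: R₀ = 0.38×0 + 0.15×0 + 0.05×0 + 0.02×534 + 0.01×443 = 15.1100
Strategy C: R₀ = 0.58×337 + 0.26×29 + 0.12×302 + 0.05×156 + 0.02×363 = 254.3000
Highest R₀: strategy C with 254.3000.

254.30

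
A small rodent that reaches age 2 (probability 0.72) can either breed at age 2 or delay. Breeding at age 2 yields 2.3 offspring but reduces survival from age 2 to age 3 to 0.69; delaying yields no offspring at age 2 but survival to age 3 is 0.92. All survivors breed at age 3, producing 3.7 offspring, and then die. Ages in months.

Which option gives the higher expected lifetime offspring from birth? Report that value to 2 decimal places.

3.49

breed at age 2: R₀ = 0.72 × (2.3 + 0.69 × 3.7) = 0.72 × 4.8530 = 3.4942
delay to age 3: R₀ = 0.72 × (0.92 × 3.7) = 0.72 × 3.4040 = 2.4509
Higher: breed at age 2 (3.4942).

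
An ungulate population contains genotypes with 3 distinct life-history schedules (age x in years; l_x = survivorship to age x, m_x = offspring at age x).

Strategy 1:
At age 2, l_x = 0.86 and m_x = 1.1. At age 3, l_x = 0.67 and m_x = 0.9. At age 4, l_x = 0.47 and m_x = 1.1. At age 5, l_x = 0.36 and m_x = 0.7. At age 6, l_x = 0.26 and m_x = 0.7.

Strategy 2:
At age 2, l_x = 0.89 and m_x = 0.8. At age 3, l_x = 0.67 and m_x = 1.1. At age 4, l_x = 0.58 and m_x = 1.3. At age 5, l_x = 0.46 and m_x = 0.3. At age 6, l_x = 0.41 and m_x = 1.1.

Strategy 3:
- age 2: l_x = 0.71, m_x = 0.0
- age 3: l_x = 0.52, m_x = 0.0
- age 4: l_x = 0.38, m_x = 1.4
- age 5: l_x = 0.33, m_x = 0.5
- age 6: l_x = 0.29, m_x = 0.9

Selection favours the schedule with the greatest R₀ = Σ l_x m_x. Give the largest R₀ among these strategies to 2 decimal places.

Strategy 1: R₀ = 0.86×1.1 + 0.67×0.9 + 0.47×1.1 + 0.36×0.7 + 0.26×0.7 = 2.5000
Strategy 2: R₀ = 0.89×0.8 + 0.67×1.1 + 0.58×1.3 + 0.46×0.3 + 0.41×1.1 = 2.7920
Strategy 3: R₀ = 0.71×0.0 + 0.52×0.0 + 0.38×1.4 + 0.33×0.5 + 0.29×0.9 = 0.9580
Highest R₀: strategy 2 with 2.7920.

2.79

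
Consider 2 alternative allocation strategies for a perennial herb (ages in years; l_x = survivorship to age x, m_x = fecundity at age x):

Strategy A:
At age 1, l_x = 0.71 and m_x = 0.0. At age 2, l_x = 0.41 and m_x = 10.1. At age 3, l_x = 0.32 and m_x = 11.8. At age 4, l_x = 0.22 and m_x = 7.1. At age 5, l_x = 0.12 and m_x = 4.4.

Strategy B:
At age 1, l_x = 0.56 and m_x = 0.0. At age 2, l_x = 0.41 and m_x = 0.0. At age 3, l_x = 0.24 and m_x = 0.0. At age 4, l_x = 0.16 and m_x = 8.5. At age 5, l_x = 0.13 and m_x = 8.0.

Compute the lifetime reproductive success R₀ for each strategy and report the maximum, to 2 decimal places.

10.01

Strategy A: R₀ = 0.71×0.0 + 0.41×10.1 + 0.32×11.8 + 0.22×7.1 + 0.12×4.4 = 10.0070
Strategy B: R₀ = 0.56×0.0 + 0.41×0.0 + 0.24×0.0 + 0.16×8.5 + 0.13×8.0 = 2.4000
Highest R₀: strategy A with 10.0070.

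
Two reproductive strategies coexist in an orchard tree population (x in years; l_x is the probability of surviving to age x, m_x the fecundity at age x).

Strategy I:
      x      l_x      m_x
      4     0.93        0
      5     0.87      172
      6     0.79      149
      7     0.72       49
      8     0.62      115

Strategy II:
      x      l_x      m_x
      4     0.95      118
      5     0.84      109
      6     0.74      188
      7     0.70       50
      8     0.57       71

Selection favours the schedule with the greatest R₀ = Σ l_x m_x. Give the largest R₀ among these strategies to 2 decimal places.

Strategy I: R₀ = 0.93×0 + 0.87×172 + 0.79×149 + 0.72×49 + 0.62×115 = 373.9300
Strategy II: R₀ = 0.95×118 + 0.84×109 + 0.74×188 + 0.70×50 + 0.57×71 = 418.2500
Highest R₀: strategy II with 418.2500.

418.25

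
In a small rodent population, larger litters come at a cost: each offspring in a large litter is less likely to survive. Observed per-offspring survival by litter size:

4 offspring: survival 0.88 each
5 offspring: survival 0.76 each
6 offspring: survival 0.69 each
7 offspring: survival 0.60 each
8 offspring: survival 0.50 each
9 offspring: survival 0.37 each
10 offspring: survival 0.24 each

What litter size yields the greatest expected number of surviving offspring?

Expected surviving offspring = c × s(c):
  c=4: 4 × 0.88 = 3.520
  c=5: 5 × 0.76 = 3.800
  c=6: 6 × 0.69 = 4.140
  c=7: 7 × 0.60 = 4.200
  c=8: 8 × 0.50 = 4.000
  c=9: 9 × 0.37 = 3.330
  c=10: 10 × 0.24 = 2.400
Maximum at c = 7 (4.200 surviving offspring).

7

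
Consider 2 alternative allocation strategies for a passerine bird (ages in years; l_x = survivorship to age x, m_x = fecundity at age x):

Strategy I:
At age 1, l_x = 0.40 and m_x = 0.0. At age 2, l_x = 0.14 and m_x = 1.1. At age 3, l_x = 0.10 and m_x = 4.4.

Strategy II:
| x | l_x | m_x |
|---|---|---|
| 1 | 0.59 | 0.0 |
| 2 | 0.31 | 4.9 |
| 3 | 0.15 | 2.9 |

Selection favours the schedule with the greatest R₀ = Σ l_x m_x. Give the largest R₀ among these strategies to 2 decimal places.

Strategy I: R₀ = 0.40×0.0 + 0.14×1.1 + 0.10×4.4 = 0.5940
Strategy II: R₀ = 0.59×0.0 + 0.31×4.9 + 0.15×2.9 = 1.9540
Highest R₀: strategy II with 1.9540.

1.95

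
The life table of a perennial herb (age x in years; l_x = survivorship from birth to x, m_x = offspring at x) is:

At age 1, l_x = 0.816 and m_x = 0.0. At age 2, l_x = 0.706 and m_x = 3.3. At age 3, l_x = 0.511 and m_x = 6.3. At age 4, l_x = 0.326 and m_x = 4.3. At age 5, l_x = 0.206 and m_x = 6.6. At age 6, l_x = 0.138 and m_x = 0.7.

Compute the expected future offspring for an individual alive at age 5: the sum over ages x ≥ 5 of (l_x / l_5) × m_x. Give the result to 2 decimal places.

l_5 = 0.206. Conditional survival from age 5 to x is l_x / l_5.
  x=5: (0.206/0.206) × 6.6 = 6.6000
  x=6: (0.138/0.206) × 0.7 = 0.4689
Sum = 6.6000 + 0.4689 = 7.0689

7.07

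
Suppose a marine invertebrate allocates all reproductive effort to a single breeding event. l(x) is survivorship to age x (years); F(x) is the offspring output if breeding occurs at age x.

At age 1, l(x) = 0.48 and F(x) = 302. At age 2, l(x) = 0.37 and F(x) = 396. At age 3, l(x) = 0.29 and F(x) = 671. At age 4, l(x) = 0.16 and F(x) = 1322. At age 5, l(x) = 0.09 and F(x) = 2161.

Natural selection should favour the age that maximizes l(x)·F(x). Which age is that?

4

Expected offspring if breeding at age x = l(x) × F(x):
  age 1: 0.48 × 302 = 144.960
  age 2: 0.37 × 396 = 146.520
  age 3: 0.29 × 671 = 194.590
  age 4: 0.16 × 1322 = 211.520
  age 5: 0.09 × 2161 = 194.490
Maximum at age 4 (211.520).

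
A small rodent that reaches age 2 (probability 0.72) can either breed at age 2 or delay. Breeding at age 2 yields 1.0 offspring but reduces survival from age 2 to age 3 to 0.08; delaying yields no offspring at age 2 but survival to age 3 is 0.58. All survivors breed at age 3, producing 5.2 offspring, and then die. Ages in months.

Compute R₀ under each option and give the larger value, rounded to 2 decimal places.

breed at age 2: R₀ = 0.72 × (1.0 + 0.08 × 5.2) = 0.72 × 1.4160 = 1.0195
delay to age 3: R₀ = 0.72 × (0.58 × 5.2) = 0.72 × 3.0160 = 2.1715
Higher: delay to age 3 (2.1715).

2.17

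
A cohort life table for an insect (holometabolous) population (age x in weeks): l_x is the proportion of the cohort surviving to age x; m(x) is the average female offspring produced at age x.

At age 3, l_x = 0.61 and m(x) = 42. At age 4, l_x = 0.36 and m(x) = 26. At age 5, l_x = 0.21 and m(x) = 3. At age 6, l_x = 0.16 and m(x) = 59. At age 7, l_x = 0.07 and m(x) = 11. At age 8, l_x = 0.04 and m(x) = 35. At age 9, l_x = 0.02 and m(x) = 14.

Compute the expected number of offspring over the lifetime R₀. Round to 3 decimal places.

R₀ = Σ l_x m(x):
  age 3: 0.61 × 42 = 25.6200
  age 4: 0.36 × 26 = 9.3600
  age 5: 0.21 × 3 = 0.6300
  age 6: 0.16 × 59 = 9.4400
  age 7: 0.07 × 11 = 0.7700
  age 8: 0.04 × 35 = 1.4000
  age 9: 0.02 × 14 = 0.2800
R₀ = 25.6200 + 9.3600 + 0.6300 + 9.4400 + 0.7700 + 1.4000 + 0.2800 = 47.5000

47.500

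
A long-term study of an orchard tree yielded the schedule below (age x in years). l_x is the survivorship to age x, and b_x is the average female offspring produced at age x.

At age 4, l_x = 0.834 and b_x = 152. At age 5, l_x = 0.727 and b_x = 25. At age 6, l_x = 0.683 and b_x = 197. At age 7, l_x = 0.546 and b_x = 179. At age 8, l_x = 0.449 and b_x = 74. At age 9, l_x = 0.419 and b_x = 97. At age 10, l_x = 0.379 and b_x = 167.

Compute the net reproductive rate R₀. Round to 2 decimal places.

R₀ = Σ l_x b_x:
  age 4: 0.834 × 152 = 126.7680
  age 5: 0.727 × 25 = 18.1750
  age 6: 0.683 × 197 = 134.5510
  age 7: 0.546 × 179 = 97.7340
  age 8: 0.449 × 74 = 33.2260
  age 9: 0.419 × 97 = 40.6430
  age 10: 0.379 × 167 = 63.2930
R₀ = 126.7680 + 18.1750 + 134.5510 + 97.7340 + 33.2260 + 40.6430 + 63.2930 = 514.3900

514.39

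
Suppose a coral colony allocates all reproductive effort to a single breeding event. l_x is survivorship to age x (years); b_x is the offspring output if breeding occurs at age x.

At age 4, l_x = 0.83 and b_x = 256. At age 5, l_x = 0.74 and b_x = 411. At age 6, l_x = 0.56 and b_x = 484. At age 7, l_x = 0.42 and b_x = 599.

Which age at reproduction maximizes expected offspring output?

5

Expected offspring if breeding at age x = l_x × b_x:
  age 4: 0.83 × 256 = 212.480
  age 5: 0.74 × 411 = 304.140
  age 6: 0.56 × 484 = 271.040
  age 7: 0.42 × 599 = 251.580
Maximum at age 5 (304.140).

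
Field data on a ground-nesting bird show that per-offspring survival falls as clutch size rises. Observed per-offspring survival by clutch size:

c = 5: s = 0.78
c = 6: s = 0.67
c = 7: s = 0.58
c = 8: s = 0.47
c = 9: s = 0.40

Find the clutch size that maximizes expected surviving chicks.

7

Expected surviving chicks = c × s(c):
  c=5: 5 × 0.78 = 3.900
  c=6: 6 × 0.67 = 4.020
  c=7: 7 × 0.58 = 4.060
  c=8: 8 × 0.47 = 3.760
  c=9: 9 × 0.40 = 3.600
Maximum at c = 7 (4.060 surviving chicks).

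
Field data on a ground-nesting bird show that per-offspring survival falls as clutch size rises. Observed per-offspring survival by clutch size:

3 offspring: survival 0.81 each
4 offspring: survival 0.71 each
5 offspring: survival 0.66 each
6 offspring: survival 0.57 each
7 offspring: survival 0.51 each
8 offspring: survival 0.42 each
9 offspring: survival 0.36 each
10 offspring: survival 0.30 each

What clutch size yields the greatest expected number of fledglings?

7

Expected fledglings = c × s(c):
  c=3: 3 × 0.81 = 2.430
  c=4: 4 × 0.71 = 2.840
  c=5: 5 × 0.66 = 3.300
  c=6: 6 × 0.57 = 3.420
  c=7: 7 × 0.51 = 3.570
  c=8: 8 × 0.42 = 3.360
  c=9: 9 × 0.36 = 3.240
  c=10: 10 × 0.30 = 3.000
Maximum at c = 7 (3.570 fledglings).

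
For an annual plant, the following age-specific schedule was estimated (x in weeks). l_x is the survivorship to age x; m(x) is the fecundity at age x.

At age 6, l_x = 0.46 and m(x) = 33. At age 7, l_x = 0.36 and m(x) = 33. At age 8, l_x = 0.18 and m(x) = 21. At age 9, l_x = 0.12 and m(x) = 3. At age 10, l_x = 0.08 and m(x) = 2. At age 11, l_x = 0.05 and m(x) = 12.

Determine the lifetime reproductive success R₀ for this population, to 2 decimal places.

R₀ = Σ l_x m(x):
  age 6: 0.46 × 33 = 15.1800
  age 7: 0.36 × 33 = 11.8800
  age 8: 0.18 × 21 = 3.7800
  age 9: 0.12 × 3 = 0.3600
  age 10: 0.08 × 2 = 0.1600
  age 11: 0.05 × 12 = 0.6000
R₀ = 15.1800 + 11.8800 + 3.7800 + 0.3600 + 0.1600 + 0.6000 = 31.9600

31.96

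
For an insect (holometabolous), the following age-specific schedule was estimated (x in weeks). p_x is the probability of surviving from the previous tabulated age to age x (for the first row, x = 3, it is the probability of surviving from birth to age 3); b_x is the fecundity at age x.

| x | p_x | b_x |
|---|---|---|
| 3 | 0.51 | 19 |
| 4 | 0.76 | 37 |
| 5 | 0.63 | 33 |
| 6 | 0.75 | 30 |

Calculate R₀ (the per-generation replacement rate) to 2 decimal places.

37.58

Survivorship from birth: l_x = p_3·p_4·…·p_x.
  l_3 = 0.51000
  l_4 = 0.38760
  l_5 = 0.24419
  l_6 = 0.18314
R₀ = Σ l_x b_x:
  age 3: 0.51000 × 19 = 9.6900
  age 4: 0.38760 × 37 = 14.3412
  age 5: 0.24419 × 33 = 8.0583
  age 6: 0.18314 × 30 = 5.4942
R₀ = 9.6900 + 14.3412 + 8.0583 + 5.4942 = 37.5837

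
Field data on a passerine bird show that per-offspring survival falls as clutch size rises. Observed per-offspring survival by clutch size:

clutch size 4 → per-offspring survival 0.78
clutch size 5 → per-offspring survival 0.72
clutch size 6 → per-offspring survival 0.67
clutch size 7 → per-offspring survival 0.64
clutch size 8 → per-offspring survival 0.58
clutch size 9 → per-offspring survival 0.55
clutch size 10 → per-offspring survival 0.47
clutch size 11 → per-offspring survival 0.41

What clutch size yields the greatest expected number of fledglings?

Expected fledglings = c × s(c):
  c=4: 4 × 0.78 = 3.120
  c=5: 5 × 0.72 = 3.600
  c=6: 6 × 0.67 = 4.020
  c=7: 7 × 0.64 = 4.480
  c=8: 8 × 0.58 = 4.640
  c=9: 9 × 0.55 = 4.950
  c=10: 10 × 0.47 = 4.700
  c=11: 11 × 0.41 = 4.510
Maximum at c = 9 (4.950 fledglings).

9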